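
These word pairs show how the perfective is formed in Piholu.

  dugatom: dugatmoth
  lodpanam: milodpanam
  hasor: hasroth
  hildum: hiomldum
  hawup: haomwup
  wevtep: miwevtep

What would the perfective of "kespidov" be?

kespidvoth

"kespidov" has last vowel 'o'. The stems whose last vowel is 'o' (dugatom → dugatmoth, hasor → hasroth) delete the last vowel and add -oth.
So kespidov → kespidvoth.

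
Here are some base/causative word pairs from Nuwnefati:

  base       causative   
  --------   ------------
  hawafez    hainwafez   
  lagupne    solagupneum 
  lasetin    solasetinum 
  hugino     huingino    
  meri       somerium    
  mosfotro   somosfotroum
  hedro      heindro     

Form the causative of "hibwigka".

hedro and mosfotro both end in -o yet inflect differently (heindro, somosfotroum), so the final letter is not what conditions the rule; the first letter is.
"hibwigka" begins with h-. The stems beginning with h- (hedro → heindro, hawafez → hainwafez, hugino → huingino) insert -in- after the first vowel.
So hibwigka → hiinbwigka.

hiinbwigka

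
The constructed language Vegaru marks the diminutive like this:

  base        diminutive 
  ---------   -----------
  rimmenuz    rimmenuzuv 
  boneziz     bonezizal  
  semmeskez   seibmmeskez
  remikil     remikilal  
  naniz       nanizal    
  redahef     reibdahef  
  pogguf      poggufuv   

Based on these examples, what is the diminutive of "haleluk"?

semmeskez and naniz both end in -z yet inflect differently (seibmmeskez, nanizal), so the final letter is not what conditions the rule; the last vowel is.
"haleluk" has last vowel 'u'. The stems whose last vowel is 'u' (pogguf → poggufuv, rimmenuz → rimmenuzuv) add -uv.
The other patterns: stems whose last vowel is 'e' insert -ib- after the first vowel; stems whose last vowel is 'i' add -al.
So haleluk → halelukuv.

halelukuv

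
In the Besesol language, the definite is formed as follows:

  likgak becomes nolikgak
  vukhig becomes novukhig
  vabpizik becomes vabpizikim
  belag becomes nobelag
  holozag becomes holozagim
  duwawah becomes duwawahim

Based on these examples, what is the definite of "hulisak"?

holozag and vukhig both end in -g yet inflect differently (holozagim, novukhig), so the final letter is not what conditions the rule; the number of vowels is.
"hulisak" has 3 vowels. The stems with 3 vowels (duwawah → duwawahim, vabpizik → vabpizikim, holozag → holozagim) add -im.
So hulisak → hulisakim.

hulisakim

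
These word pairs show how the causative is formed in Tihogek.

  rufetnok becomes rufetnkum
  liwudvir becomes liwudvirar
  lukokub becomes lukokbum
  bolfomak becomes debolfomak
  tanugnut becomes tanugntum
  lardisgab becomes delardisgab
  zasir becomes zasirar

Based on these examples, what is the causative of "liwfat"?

deliwfat

bolfomak and rufetnok both end in -k yet inflect differently (debolfomak, rufetnkum), so the final letter is not what conditions the rule; the last vowel is.
"liwfat" has last vowel 'a'. The stems whose last vowel is 'a' (lardisgab → delardisgab, bolfomak → debolfomak) add the prefix de-.
The other patterns: stems whose last vowel is 'i' add -ar; stems whose last vowel is 'o' or 'u' delete the last vowel and add -um.
So liwfat → deliwfat.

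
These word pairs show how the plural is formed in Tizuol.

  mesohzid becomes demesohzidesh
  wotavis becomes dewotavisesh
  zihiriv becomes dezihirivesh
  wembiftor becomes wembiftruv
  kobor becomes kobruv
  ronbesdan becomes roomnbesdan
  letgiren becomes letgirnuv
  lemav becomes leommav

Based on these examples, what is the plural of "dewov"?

zihiriv and lemav both end in -v yet inflect differently (dezihirivesh, leommav), so the final letter is not what conditions the rule; the last vowel is.
"dewov" has last vowel 'o'. The stems whose last vowel is 'o' (wembiftor → wembiftruv, kobor → kobruv) delete the last vowel and add -uv.
The other patterns: stems whose last vowel is 'i' add de- … -esh around the stem; stems whose last vowel is 'a' insert -om- after the first vowel.
So dewov → dewvuv.

dewvuv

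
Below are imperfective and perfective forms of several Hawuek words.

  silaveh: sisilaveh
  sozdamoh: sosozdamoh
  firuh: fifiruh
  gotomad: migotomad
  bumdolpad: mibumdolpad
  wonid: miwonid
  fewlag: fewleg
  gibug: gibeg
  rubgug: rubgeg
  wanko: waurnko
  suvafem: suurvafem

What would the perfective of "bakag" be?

gotomad and fewlag both have last vowel 'a' yet inflect differently (migotomad, fewleg), so the last vowel is not what conditions the rule; the final letter is.
"bakag" ends in -g. The stems ending in -g (fewlag → fewleg, gibug → gibeg, rubgug → rubgeg) change the last vowel to 'e'.
The other patterns: stems ending in -h repeat the first consonant+vowel as a prefix; stems ending in -d add the prefix mi-; stems ending in -m or -o insert -ur- after the first vowel.
So bakag → bakeg.

bakeg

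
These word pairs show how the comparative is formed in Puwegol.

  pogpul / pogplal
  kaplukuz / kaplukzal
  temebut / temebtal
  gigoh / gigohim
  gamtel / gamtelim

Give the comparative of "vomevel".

"vomevel" has last vowel 'e'. The one such stem in the data (gamtel → gamtelim) adds -im, so the same rule applies.
The other pattern: stems whose last vowel is 'u' delete the last vowel and add -al.
So vomevel → vomevelim.

vomevelim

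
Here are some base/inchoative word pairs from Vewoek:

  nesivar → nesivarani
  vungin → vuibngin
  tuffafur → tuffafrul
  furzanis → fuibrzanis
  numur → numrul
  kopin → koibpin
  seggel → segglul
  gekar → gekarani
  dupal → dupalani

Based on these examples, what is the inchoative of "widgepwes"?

"widgepwes" has last vowel 'e'. The one such stem in the data (seggel → segglul) deletes the last vowel and adds -ul (as do numur, tuffafur), so the same rule applies.
The other patterns: stems whose last vowel is 'i' insert -ib- after the first vowel; stems whose last vowel is 'a' add -ani.
So widgepwes → widgepwsul.

widgepwsul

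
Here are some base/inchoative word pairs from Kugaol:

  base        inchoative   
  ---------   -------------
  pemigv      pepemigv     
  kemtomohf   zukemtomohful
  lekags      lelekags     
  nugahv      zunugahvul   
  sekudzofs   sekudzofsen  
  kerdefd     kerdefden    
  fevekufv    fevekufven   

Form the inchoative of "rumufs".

rumufsen

pemigv and fevekufv both end in -v yet inflect differently (pepemigv, fevekufven), so the final letter is not what conditions the rule; the second-to-last letter is.
"rumufs" has second-to-last letter 'f'. The stems whose second-to-last letter is 'f' (kerdefd → kerdefden, fevekufv → fevekufven, sekudzofs → sekudzofsen) add -en.
So rumufs → rumufsen.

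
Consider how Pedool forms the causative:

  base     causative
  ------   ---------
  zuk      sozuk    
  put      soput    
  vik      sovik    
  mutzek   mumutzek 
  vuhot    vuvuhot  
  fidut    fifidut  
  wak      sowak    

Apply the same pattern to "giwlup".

gigiwlup

mutzek and zuk both end in -k yet inflect differently (mumutzek, sozuk), so the final letter is not what conditions the rule; the number of vowels is.
"giwlup" has 2 vowels. The stems with 2 vowels (fidut → fifidut, mutzek → mumutzek, vuhot → vuvuhot) repeat the first consonant+vowel as a prefix.
So giwlup → gigiwlup.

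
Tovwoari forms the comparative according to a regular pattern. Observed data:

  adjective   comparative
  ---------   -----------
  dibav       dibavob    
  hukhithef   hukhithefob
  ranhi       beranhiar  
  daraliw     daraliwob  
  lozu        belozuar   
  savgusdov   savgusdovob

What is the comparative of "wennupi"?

"wennupi" ends in a vowel. The stems ending in a vowel (lozu → belozuar, ranhi → beranhiar) add be- … -ar around the stem.
So wennupi → bewennupiar.

bewennupiar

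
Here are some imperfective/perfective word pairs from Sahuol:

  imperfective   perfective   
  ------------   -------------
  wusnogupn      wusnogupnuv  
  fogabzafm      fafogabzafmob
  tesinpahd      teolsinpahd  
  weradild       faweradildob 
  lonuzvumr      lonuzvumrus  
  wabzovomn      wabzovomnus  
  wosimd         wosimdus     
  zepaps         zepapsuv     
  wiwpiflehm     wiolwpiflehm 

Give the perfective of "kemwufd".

fakemwufdob

tesinpahd and wosimd both end in -d yet inflect differently (teolsinpahd, wosimdus), so the final letter is not what conditions the rule; the second-to-last letter is.
"kemwufd" has second-to-last letter 'f'. The one such stem in the data (fogabzafm → fafogabzafmob) adds fa- … -ob around the stem, so the same rule applies.
The other patterns: stems whose second-to-last letter is 'h' insert -ol- after the first vowel; stems whose second-to-last letter is 'm' add -us; stems whose second-to-last letter is 'p' add -uv.
So kemwufd → fakemwufdob.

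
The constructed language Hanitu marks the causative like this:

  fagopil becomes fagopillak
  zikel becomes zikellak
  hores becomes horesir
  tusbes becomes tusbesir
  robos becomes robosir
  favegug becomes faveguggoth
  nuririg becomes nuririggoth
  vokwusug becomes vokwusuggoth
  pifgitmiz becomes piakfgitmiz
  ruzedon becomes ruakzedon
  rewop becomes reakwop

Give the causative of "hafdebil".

hafdebillak

zikel and hores both have last vowel 'e' yet inflect differently (zikellak, horesir), so the last vowel is not what conditions the rule; the final letter is.
"hafdebil" ends in -l. The stems ending in -l (fagopil → fagopillak, zikel → zikellak) double the final consonant and add -ak.
The other patterns: stems ending in -s add -ir; stems ending in -g double the final consonant and add -oth; stems ending in -n, -p or -z insert -ak- after the first vowel.
So hafdebil → hafdebillak.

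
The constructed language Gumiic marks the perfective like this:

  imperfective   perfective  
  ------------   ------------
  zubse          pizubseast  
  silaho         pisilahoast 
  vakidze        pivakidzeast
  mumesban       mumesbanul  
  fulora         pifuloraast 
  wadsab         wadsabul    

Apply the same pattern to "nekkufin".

mumesban and fulora both have last vowel 'a' yet inflect differently (mumesbanul, pifuloraast), so the last vowel is not what conditions the rule; whether the stem ends in a vowel or a consonant is.
"nekkufin" ends in a consonant. The stems ending in a consonant (mumesban → mumesbanul, wadsab → wadsabul) add -ul.
The other pattern: stems ending in a vowel add pi- … -ast around the stem.
So nekkufin → nekkufinul.

nekkufinul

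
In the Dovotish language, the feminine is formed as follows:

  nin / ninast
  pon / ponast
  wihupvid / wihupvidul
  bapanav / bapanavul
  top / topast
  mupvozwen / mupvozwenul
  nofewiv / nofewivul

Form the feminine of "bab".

babast

mupvozwen and nin both end in -n yet inflect differently (mupvozwenul, ninast), so the final letter is not what conditions the rule; the number of vowels is.
"bab" has 1 vowel. The stems with 1 vowel (nin → ninast, top → topast, pon → ponast) add -ast.
The other pattern: stems with 3 vowels add -ul.
So bab → babast.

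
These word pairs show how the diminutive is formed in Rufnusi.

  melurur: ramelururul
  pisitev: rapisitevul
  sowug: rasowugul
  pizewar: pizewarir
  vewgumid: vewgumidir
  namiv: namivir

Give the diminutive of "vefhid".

melurur and pizewar both end in -r yet inflect differently (ramelururul, pizewarir), so the final letter is not what conditions the rule; the last vowel is.
"vefhid" has last vowel 'i'. The stems whose last vowel is 'i' (vewgumid → vewgumidir, namiv → namivir) add -ir.
The other pattern: stems whose last vowel is 'e' or 'u' add ra- … -ul around the stem.
So vefhid → vefhidir.

vefhidir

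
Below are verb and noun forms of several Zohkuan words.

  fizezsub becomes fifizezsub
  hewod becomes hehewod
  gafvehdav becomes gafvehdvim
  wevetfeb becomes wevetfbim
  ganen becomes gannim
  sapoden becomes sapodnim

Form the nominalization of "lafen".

wevetfeb and fizezsub both end in -b yet inflect differently (wevetfbim, fifizezsub), so the final letter is not what conditions the rule; the last vowel is.
"lafen" has last vowel 'e'. The stems whose last vowel is 'e' (sapoden → sapodnim, wevetfeb → wevetfbim, ganen → gannim) delete the last vowel and add -im.
So lafen → lafnim.

lafnim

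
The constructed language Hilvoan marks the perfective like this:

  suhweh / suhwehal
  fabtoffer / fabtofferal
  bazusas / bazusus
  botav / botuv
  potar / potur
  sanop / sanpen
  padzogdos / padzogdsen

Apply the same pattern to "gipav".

fabtoffer and potar both end in -r yet inflect differently (fabtofferal, potur), so the final letter is not what conditions the rule; the last vowel is.
"gipav" has last vowel 'a'. The stems whose last vowel is 'a' (bazusas → bazusus, botav → botuv, potar → potur) change the last vowel to 'u'.
The other patterns: stems whose last vowel is 'e' add -al; stems whose last vowel is 'o' delete the last vowel and add -en.
So gipav → gipuv.

gipuv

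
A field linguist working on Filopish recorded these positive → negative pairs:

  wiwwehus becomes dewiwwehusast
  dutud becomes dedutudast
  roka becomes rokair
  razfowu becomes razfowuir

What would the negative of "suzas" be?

desuzasast

"suzas" ends in a consonant. The stems ending in a consonant (wiwwehus → dewiwwehusast, dutud → dedutudast) add de- … -ast around the stem.
So suzas → desuzasast.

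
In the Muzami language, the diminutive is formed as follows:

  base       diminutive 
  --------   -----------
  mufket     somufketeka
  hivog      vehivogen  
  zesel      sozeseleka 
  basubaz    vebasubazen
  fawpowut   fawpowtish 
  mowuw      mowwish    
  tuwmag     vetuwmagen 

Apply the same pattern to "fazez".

fawpowut and mufket both end in -t yet inflect differently (fawpowtish, somufketeka), so the final letter is not what conditions the rule; the last vowel is.
"fazez" has last vowel 'e'. The stems whose last vowel is 'e' (zesel → sozeseleka, mufket → somufketeka) add so- … -eka around the stem.
So fazez → sofazezeka.

sofazezeka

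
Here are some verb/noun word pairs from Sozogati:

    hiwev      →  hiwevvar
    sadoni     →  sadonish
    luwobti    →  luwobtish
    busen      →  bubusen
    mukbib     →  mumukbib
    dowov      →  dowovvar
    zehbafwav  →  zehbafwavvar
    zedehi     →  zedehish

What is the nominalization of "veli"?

velish

hiwev and busen both have last vowel 'e' yet inflect differently (hiwevvar, bubusen), so the last vowel is not what conditions the rule; the final letter is.
"veli" ends in -i. The stems ending in -i (luwobti → luwobtish, sadoni → sadonish, zedehi → zedehish) drop the final letter and add -ish.
So veli → velish.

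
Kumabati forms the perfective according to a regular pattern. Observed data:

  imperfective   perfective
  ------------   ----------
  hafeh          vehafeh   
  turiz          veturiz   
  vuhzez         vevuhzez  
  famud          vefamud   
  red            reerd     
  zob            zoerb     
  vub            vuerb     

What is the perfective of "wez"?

weerz

"wez" has 1 vowel. The stems with 1 vowel (red → reerd, zob → zoerb, vub → vuerb) insert -er- after the first vowel.
So wez → weerz.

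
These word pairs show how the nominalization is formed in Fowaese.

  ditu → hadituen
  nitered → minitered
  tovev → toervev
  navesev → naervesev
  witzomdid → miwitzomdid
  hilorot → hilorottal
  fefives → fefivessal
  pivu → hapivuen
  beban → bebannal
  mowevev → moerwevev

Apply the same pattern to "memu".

hamemuen

"memu" ends in -u. The stems ending in -u (ditu → hadituen, pivu → hapivuen) add ha- … -en around the stem.
The other patterns: stems ending in -d add the prefix mi-; stems ending in -v insert -er- after the first vowel; stems ending in -n, -s or -t double the final consonant and add -al.
So memu → hamemuen.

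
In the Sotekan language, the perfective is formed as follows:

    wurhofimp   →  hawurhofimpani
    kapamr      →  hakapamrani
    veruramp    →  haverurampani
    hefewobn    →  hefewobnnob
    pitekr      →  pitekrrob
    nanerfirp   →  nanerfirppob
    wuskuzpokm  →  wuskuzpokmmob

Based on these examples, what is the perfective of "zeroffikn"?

zeroffiknnob

"zeroffikn" has second-to-last letter 'k'. The stems whose second-to-last letter is 'k' (pitekr → pitekrrob, wuskuzpokm → wuskuzpokmmob) double the final consonant and add -ob.
So zeroffikn → zeroffiknnob.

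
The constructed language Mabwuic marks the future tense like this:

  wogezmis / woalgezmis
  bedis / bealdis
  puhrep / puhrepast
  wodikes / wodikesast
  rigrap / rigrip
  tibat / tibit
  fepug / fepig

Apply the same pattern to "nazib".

"nazib" has last vowel 'i'. The stems whose last vowel is 'i' (wogezmis → woalgezmis, bedis → bealdis) insert -al- after the first vowel.
So nazib → naalzib.

naalzib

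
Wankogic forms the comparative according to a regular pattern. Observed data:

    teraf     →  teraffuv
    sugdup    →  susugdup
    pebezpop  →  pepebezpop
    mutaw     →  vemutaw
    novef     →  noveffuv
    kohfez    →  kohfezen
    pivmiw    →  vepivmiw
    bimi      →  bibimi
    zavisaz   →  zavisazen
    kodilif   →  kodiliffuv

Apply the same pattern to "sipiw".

bimi and kodilif both have last vowel 'i' yet inflect differently (bibimi, kodiliffuv), so the last vowel is not what conditions the rule; the final letter is.
"sipiw" ends in -w. The stems ending in -w (pivmiw → vepivmiw, mutaw → vemutaw) add the prefix ve-.
The other patterns: stems ending in -z add -en; stems ending in -i or -p repeat the first consonant+vowel as a prefix; stems ending in -f double the final consonant and add -uv.
So sipiw → vesipiw.

vesipiw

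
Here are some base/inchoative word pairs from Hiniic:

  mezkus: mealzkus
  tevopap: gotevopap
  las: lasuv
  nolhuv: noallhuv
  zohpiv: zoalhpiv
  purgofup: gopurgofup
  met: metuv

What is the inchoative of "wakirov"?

las and mezkus both end in -s yet inflect differently (lasuv, mealzkus), so the final letter is not what conditions the rule; the number of vowels is.
"wakirov" has 3 vowels. The stems with 3 vowels (tevopap → gotevopap, purgofup → gopurgofup) add the prefix go-.
The other patterns: stems with 1 vowel add -uv; stems with 2 vowels insert -al- after the first vowel.
So wakirov → gowakirov.

gowakirov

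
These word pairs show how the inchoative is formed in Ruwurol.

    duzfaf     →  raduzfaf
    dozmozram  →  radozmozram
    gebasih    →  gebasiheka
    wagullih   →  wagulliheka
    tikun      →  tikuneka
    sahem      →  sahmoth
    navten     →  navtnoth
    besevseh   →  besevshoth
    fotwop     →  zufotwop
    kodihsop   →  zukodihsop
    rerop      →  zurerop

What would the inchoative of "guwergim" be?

dozmozram and sahem both end in -m yet inflect differently (radozmozram, sahmoth), so the final letter is not what conditions the rule; the last vowel is.
"guwergim" has last vowel 'i'. The stems whose last vowel is 'i' (gebasih → gebasiheka, wagullih → wagulliheka) add -eka.
So guwergim → guwergimeka.

guwergimeka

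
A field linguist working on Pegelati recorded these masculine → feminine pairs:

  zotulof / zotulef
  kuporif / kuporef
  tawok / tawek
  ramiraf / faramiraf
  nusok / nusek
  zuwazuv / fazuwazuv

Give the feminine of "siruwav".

zotulof and ramiraf both end in -f yet inflect differently (zotulef, faramiraf), so the final letter is not what conditions the rule; the last vowel is.
"siruwav" has last vowel 'a'. The one such stem in the data (ramiraf → faramiraf) adds the prefix fa-, so the same rule applies.
So siruwav → fasiruwav.

fasiruwav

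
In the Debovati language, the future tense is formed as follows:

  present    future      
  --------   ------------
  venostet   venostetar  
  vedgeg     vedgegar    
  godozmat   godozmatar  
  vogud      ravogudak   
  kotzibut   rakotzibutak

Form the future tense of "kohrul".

rakohrulak

venostet and kotzibut both end in -t yet inflect differently (venostetar, rakotzibutak), so the final letter is not what conditions the rule; the last vowel is.
"kohrul" has last vowel 'u'. The stems whose last vowel is 'u' (vogud → ravogudak, kotzibut → rakotzibutak) add ra- … -ak around the stem.
The other pattern: stems whose last vowel is 'a' or 'e' add -ar.
So kohrul → rakohrulak.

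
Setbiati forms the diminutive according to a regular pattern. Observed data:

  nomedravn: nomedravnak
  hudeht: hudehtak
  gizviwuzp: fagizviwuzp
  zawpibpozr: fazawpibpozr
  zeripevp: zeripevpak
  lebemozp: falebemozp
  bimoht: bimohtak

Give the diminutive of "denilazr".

fadenilazr

gizviwuzp and zeripevp both end in -p yet inflect differently (fagizviwuzp, zeripevpak), so the final letter is not what conditions the rule; the second-to-last letter is.
"denilazr" has second-to-last letter 'z'. The stems whose second-to-last letter is 'z' (gizviwuzp → fagizviwuzp, lebemozp → falebemozp, zawpibpozr → fazawpibpozr) add the prefix fa-.
The other pattern: stems whose second-to-last letter is 'h' or 'v' add -ak.
So denilazr → fadenilazr.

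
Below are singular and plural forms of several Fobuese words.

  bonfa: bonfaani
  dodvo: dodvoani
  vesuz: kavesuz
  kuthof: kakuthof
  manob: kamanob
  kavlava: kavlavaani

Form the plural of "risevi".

"risevi" ends in a vowel. The stems ending in a vowel (bonfa → bonfaani, dodvo → dodvoani, kavlava → kavlavaani) add -ani.
The other pattern: stems ending in a consonant add the prefix ka-.
So risevi → riseviani.

riseviani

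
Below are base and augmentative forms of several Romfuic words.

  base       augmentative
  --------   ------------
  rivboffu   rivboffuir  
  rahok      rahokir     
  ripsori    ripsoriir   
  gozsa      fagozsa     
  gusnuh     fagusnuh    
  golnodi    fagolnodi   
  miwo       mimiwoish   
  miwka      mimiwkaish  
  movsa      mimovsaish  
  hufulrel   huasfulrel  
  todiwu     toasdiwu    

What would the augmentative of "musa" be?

mimusaish

ripsori and golnodi both end in -i yet inflect differently (ripsoriir, fagolnodi), so the final letter is not what conditions the rule; the first letter is.
"musa" begins with m-. The stems beginning with m- (miwo → mimiwoish, miwka → mimiwkaish, movsa → mimovsaish) add mi- … -ish around the stem.
So musa → mimusaish.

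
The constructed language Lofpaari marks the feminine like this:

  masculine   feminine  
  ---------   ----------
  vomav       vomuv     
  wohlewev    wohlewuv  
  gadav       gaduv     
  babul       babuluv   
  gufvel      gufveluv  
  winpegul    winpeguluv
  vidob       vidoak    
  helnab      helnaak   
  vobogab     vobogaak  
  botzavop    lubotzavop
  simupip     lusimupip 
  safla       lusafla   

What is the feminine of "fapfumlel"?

wohlewev and gufvel both have last vowel 'e' yet inflect differently (wohlewuv, gufveluv), so the last vowel is not what conditions the rule; the final letter is.
"fapfumlel" ends in -l. The stems ending in -l (babul → babuluv, gufvel → gufveluv, winpegul → winpeguluv) add -uv.
So fapfumlel → fapfumleluv.

fapfumleluv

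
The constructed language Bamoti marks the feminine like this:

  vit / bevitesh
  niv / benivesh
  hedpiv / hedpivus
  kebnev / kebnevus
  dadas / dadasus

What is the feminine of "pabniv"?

"pabniv" has 2 vowels. The stems with 2 vowels (hedpiv → hedpivus, kebnev → kebnevus, dadas → dadasus) add -us.
So pabniv → pabnivus.

pabnivus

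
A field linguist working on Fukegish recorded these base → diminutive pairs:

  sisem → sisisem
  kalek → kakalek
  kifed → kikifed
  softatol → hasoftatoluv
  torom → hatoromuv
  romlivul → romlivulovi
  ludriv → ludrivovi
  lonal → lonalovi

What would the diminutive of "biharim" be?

"biharim" has last vowel 'i'. The one such stem in the data (ludriv → ludrivovi) adds -ovi, so the same rule applies.
The other patterns: stems whose last vowel is 'e' repeat the first consonant+vowel as a prefix; stems whose last vowel is 'o' add ha- … -uv around the stem.
So biharim → biharimovi.

biharimovi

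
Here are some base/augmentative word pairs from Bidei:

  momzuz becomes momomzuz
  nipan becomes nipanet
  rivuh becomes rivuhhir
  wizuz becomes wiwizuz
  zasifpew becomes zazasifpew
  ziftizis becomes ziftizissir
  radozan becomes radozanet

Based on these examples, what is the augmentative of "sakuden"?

sakudenet

rivuh and wizuz both have last vowel 'u' yet inflect differently (rivuhhir, wiwizuz), so the last vowel is not what conditions the rule; the final letter is.
"sakuden" ends in -n. The stems ending in -n (radozan → radozanet, nipan → nipanet) add -et.
So sakuden → sakudenet.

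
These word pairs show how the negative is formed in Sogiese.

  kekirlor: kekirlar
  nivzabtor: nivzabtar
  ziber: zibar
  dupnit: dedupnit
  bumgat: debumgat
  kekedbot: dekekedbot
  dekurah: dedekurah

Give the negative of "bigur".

bigar

kekirlor and kekedbot both have last vowel 'o' yet inflect differently (kekirlar, dekekedbot), so the last vowel is not what conditions the rule; the final letter is.
"bigur" ends in -r. The stems ending in -r (kekirlor → kekirlar, nivzabtor → nivzabtar, ziber → zibar) change the last vowel to 'a'.
So bigur → bigar.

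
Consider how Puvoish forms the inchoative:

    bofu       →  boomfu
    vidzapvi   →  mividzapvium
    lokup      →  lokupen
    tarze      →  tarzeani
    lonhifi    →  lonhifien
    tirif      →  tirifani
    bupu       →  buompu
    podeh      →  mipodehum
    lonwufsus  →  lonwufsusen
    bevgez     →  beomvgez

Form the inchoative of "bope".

lonhifi and vidzapvi both end in -i yet inflect differently (lonhifien, mividzapvium), so the final letter is not what conditions the rule; the first letter is.
"bope" begins with b-. The stems beginning with b- (bofu → boomfu, bevgez → beomvgez, bupu → buompu) insert -om- after the first vowel.
So bope → boompe.

boompe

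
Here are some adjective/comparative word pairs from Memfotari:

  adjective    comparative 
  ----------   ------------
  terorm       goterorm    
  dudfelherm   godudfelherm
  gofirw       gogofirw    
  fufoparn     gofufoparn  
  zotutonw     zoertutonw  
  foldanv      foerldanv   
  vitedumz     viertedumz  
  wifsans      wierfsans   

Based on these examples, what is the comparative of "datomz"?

daertomz

gofirw and zotutonw both end in -w yet inflect differently (gogofirw, zoertutonw), so the final letter is not what conditions the rule; the second-to-last letter is.
"datomz" has second-to-last letter 'm'. The one such stem in the data (vitedumz → viertedumz) inserts -er- after the first vowel (as do zotutonw, foldanv), so the same rule applies.
The other pattern: stems whose second-to-last letter is 'r' add the prefix go-.
So datomz → daertomz.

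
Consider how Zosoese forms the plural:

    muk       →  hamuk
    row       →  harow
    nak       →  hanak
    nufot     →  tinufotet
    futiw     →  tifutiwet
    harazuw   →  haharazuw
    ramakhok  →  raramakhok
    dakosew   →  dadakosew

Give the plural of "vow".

row and futiw both end in -w yet inflect differently (harow, tifutiwet), so the final letter is not what conditions the rule; the number of vowels is.
"vow" has 1 vowel. The stems with 1 vowel (muk → hamuk, row → harow, nak → hanak) add the prefix ha-.
The other patterns: stems with 2 vowels add ti- … -et around the stem; stems with 3 vowels repeat the first consonant+vowel as a prefix.
So vow → havow.

havow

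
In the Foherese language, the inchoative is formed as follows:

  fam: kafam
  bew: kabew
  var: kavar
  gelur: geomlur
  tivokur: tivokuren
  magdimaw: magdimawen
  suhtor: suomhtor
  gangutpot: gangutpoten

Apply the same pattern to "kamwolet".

kamwoleten

var and suhtor both end in -r yet inflect differently (kavar, suomhtor), so the final letter is not what conditions the rule; the number of vowels is.
"kamwolet" has 3 vowels. The stems with 3 vowels (gangutpot → gangutpoten, tivokur → tivokuren, magdimaw → magdimawen) add -en.
The other patterns: stems with 1 vowel add the prefix ka-; stems with 2 vowels insert -om- after the first vowel.
So kamwolet → kamwoleten.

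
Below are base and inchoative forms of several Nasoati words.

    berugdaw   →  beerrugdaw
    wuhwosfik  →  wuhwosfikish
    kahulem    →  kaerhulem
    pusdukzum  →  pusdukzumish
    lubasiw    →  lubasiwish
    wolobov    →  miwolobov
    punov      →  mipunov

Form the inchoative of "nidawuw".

"nidawuw" has last vowel 'u'. The one such stem in the data (pusdukzum → pusdukzumish) adds -ish, so the same rule applies.
The other patterns: stems whose last vowel is 'o' add the prefix mi-; stems whose last vowel is 'a' or 'e' insert -er- after the first vowel.
So nidawuw → nidawuwish.

nidawuwish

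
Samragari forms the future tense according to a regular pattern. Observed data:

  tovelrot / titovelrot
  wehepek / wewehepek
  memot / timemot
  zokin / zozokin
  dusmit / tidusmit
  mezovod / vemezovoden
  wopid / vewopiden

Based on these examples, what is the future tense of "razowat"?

tirazowat

mezovod and tovelrot both have last vowel 'o' yet inflect differently (vemezovoden, titovelrot), so the last vowel is not what conditions the rule; the final letter is.
"razowat" ends in -t. The stems ending in -t (tovelrot → titovelrot, dusmit → tidusmit, memot → timemot) add the prefix ti-.
So razowat → tirazowat.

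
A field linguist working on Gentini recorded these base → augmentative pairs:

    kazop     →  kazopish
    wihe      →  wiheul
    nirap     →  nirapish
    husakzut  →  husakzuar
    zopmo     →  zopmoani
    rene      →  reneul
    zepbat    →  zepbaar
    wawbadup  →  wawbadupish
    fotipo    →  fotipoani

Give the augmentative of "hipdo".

hipdoani

zepbat and nirap both have last vowel 'a' yet inflect differently (zepbaar, nirapish), so the last vowel is not what conditions the rule; the final letter is.
"hipdo" ends in -o. The stems ending in -o (fotipo → fotipoani, zopmo → zopmoani) add -ani.
So hipdo → hipdoani.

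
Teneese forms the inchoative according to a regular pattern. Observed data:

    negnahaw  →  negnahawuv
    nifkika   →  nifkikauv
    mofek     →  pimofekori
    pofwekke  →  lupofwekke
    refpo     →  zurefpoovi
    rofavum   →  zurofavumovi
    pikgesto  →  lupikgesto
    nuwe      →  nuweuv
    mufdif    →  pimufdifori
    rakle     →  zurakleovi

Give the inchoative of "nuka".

nukauv

"nuka" begins with n-. The stems beginning with n- (nifkika → nifkikauv, nuwe → nuweuv, negnahaw → negnahawuv) add -uv.
So nuka → nukauv.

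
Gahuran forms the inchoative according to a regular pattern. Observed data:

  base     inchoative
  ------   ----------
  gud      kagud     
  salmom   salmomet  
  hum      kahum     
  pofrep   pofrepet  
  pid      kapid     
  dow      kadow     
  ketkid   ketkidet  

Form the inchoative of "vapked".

"vapked" has 2 vowels. The stems with 2 vowels (ketkid → ketkidet, salmom → salmomet, pofrep → pofrepet) add -et.
The other pattern: stems with 1 vowel add the prefix ka-.
So vapked → vapkedet.

vapkedet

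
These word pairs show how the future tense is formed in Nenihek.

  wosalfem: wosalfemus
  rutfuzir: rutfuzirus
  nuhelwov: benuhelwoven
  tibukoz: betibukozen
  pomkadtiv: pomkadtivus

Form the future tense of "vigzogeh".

vigzogehus

"vigzogeh" has last vowel 'e'. The one such stem in the data (wosalfem → wosalfemus) adds -us, so the same rule applies.
The other pattern: stems whose last vowel is 'o' add be- … -en around the stem.
So vigzogeh → vigzogehus.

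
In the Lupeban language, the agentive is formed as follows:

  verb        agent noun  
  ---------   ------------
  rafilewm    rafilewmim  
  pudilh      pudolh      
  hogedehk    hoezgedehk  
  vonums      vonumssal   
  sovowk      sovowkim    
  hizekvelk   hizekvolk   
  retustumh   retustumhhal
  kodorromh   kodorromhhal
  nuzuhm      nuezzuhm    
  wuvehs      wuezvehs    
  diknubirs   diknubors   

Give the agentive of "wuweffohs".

wuezweffohs

"wuweffohs" has second-to-last letter 'h'. The stems whose second-to-last letter is 'h' (nuzuhm → nuezzuhm, hogedehk → hoezgedehk, wuvehs → wuezvehs) insert -ez- after the first vowel.
The other patterns: stems whose second-to-last letter is 'w' add -im; stems whose second-to-last letter is 'm' double the final consonant and add -al; stems whose second-to-last letter is 'l' or 'r' change the last vowel to 'o'.
So wuweffohs → wuezweffohs.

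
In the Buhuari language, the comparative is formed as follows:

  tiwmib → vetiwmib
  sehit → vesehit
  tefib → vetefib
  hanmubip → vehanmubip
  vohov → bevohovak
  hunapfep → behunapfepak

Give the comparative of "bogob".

"bogob" has last vowel 'o'. The one such stem in the data (vohov → bevohovak) adds be- … -ak around the stem, so the same rule applies.
The other pattern: stems whose last vowel is 'i' add the prefix ve-.
So bogob → bebogobak.

bebogobak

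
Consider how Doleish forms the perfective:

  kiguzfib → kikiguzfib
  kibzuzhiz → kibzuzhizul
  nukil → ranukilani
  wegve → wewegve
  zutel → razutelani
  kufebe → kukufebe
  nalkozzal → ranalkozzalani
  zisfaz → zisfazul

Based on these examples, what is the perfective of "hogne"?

kibzuzhiz and nukil both have last vowel 'i' yet inflect differently (kibzuzhizul, ranukilani), so the last vowel is not what conditions the rule; the final letter is.
"hogne" ends in -e. The stems ending in -e (kufebe → kukufebe, wegve → wewegve) repeat the first consonant+vowel as a prefix.
The other patterns: stems ending in -z add -ul; stems ending in -l add ra- … -ani around the stem.
So hogne → hohogne.

hohogne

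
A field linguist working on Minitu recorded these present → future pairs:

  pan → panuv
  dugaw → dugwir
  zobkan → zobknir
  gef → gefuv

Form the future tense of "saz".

sazuv

pan and zobkan both end in -n yet inflect differently (panuv, zobknir), so the final letter is not what conditions the rule; the number of vowels is.
"saz" has 1 vowel. The stems with 1 vowel (gef → gefuv, pan → panuv) add -uv.
So saz → sazuv.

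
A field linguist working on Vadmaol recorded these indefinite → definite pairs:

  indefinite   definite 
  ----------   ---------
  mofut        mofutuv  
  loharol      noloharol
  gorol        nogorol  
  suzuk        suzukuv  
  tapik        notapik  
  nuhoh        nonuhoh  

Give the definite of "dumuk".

suzuk and tapik both end in -k yet inflect differently (suzukuv, notapik), so the final letter is not what conditions the rule; the last vowel is.
"dumuk" has last vowel 'u'. The stems whose last vowel is 'u' (suzuk → suzukuv, mofut → mofutuv) add -uv.
So dumuk → dumukuv.

dumukuv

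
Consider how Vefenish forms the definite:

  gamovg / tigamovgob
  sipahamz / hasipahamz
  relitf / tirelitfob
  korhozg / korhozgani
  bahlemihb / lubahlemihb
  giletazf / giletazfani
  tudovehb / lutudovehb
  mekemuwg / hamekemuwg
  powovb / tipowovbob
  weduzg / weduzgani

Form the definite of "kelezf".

tudovehb and powovb both end in -b yet inflect differently (lutudovehb, tipowovbob), so the final letter is not what conditions the rule; the second-to-last letter is.
"kelezf" has second-to-last letter 'z'. The stems whose second-to-last letter is 'z' (weduzg → weduzgani, giletazf → giletazfani, korhozg → korhozgani) add -ani.
The other patterns: stems whose second-to-last letter is 'h' add the prefix lu-; stems whose second-to-last letter is 't' or 'v' add ti- … -ob around the stem; stems whose second-to-last letter is 'm' or 'w' add the prefix ha-.
So kelezf → kelezfani.

kelezfani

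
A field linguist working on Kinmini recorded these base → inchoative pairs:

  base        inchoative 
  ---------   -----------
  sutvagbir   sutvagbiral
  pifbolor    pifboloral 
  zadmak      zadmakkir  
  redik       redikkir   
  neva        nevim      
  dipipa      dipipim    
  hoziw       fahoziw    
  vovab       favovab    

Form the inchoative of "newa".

sutvagbir and redik both have last vowel 'i' yet inflect differently (sutvagbiral, redikkir), so the last vowel is not what conditions the rule; the final letter is.
"newa" ends in -a. The stems ending in -a (neva → nevim, dipipa → dipipim) drop the final letter and add -im.
The other patterns: stems ending in -r add -al; stems ending in -k double the final consonant and add -ir; stems ending in -b or -w add the prefix fa-.
So newa → newim.

newim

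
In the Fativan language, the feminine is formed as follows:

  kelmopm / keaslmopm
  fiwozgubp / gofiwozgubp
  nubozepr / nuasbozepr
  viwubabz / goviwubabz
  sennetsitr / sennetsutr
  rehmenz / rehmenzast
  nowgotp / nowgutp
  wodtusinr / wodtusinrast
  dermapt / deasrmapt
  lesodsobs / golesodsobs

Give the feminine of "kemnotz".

kemnutz

"kemnotz" has second-to-last letter 't'. The stems whose second-to-last letter is 't' (sennetsitr → sennetsutr, nowgotp → nowgutp) change the last vowel to 'u'.
So kemnotz → kemnutz.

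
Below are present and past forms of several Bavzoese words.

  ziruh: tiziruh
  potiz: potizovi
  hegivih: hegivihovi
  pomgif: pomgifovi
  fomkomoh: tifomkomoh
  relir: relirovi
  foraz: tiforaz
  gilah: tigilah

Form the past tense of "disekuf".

tidisekuf

hegivih and ziruh both end in -h yet inflect differently (hegivihovi, tiziruh), so the final letter is not what conditions the rule; the last vowel is.
"disekuf" has last vowel 'u'. The one such stem in the data (ziruh → tiziruh) adds the prefix ti-, so the same rule applies.
The other pattern: stems whose last vowel is 'i' add -ovi.
So disekuf → tidisekuf.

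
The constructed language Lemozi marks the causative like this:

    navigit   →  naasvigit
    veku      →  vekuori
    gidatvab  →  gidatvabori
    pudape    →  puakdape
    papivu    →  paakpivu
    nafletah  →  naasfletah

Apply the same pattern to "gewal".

gewalori

papivu and veku both end in -u yet inflect differently (paakpivu, vekuori), so the final letter is not what conditions the rule; the first letter is.
"gewal" begins with g-. The one such stem in the data (gidatvab → gidatvabori) adds -ori, so the same rule applies.
The other patterns: stems beginning with p- insert -ak- after the first vowel; stems beginning with n- insert -as- after the first vowel.
So gewal → gewalori.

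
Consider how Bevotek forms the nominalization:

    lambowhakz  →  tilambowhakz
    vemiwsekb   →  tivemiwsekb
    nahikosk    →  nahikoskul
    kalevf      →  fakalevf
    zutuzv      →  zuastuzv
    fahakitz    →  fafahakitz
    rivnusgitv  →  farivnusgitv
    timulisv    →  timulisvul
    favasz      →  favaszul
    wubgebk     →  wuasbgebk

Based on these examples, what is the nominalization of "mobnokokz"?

timobnokokz

fahakitz and lambowhakz both end in -z yet inflect differently (fafahakitz, tilambowhakz), so the final letter is not what conditions the rule; the second-to-last letter is.
"mobnokokz" has second-to-last letter 'k'. The stems whose second-to-last letter is 'k' (lambowhakz → tilambowhakz, vemiwsekb → tivemiwsekb) add the prefix ti-.
So mobnokokz → timobnokokz.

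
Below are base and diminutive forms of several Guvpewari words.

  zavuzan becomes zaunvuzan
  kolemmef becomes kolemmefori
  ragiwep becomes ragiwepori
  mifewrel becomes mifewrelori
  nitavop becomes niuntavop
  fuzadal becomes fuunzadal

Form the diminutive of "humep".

mifewrel and fuzadal both end in -l yet inflect differently (mifewrelori, fuunzadal), so the final letter is not what conditions the rule; the last vowel is.
"humep" has last vowel 'e'. The stems whose last vowel is 'e' (kolemmef → kolemmefori, ragiwep → ragiwepori, mifewrel → mifewrelori) add -ori.
The other pattern: stems whose last vowel is 'a' or 'o' insert -un- after the first vowel.
So humep → humepori.

humepori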